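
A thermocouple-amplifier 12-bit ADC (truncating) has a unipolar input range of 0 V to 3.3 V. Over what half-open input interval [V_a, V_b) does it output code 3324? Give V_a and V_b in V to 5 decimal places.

[2.67803 V, 2.67883 V)

LSB = 3.3/2^12 = 0.806 mV.
V_a = V_low + 3324·LSB = 2.67803 V; V_b = V_low + 3325·LSB = 2.67883 V.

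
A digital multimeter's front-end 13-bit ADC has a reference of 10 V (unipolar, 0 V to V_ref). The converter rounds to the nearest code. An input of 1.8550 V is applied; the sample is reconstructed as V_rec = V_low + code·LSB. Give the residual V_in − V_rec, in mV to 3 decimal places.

Step size: 10 V ÷ 2^13 = 1.221 mV.
(1.8550 − 0)/0.0012207 = 1519.6160; round gives code 1520.
Reconstructed: 1.8554688 V.
Error = 1.8550 − 1.8554688 = -0.00046875 V = -0.469 mV.

-0.469 mV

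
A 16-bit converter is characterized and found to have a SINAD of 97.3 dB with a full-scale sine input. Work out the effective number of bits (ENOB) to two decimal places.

ENOB = (SINAD − 1.76) / 6.02 = (97.3 − 1.76)/6.02 = 15.870.

15.87 bits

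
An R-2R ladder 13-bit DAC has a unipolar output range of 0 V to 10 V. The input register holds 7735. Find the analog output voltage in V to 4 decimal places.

9.4421 V

LSB = 10 V / 2^13 = 1.221 mV.
V_out = 0 + 7735 × 0.0012207 V = 9.44214 V.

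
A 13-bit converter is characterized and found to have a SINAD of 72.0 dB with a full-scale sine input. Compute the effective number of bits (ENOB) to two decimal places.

11.67 bits

ENOB = (SINAD − 1.76) / 6.02 = (72.0 − 1.76)/6.02 = 11.668.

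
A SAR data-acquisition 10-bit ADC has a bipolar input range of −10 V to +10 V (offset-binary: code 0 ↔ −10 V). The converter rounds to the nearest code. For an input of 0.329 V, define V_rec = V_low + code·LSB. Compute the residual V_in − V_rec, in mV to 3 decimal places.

-3.031 mV

LSB = 20/2^10 = 19.531 mV.
(0.329 − (−10))/0.0195312 = 528.8448; round gives code 529.
Reconstructed: 0.33203125 V.
Error = 0.329 − 0.33203125 = -0.00303125 V = -3.031 mV.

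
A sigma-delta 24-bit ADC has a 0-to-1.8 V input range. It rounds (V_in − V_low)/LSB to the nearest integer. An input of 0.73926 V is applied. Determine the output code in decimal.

code 6890403

Full-scale span = 1.8 V; LSB = 1.8/2^24 = 0.11 µV.
Input sits at 6890402.611 steps above V_low.
Round → code 6890403.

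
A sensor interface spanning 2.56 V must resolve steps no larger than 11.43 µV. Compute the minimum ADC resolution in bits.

Number of steps required ≥ 2.56 V / 11.43 µV = 223972.00.
Need 2^N ≥ 223972.00; 2^17 = 131072, 2^18 = 262144.
Minimum N = 18.

18 bits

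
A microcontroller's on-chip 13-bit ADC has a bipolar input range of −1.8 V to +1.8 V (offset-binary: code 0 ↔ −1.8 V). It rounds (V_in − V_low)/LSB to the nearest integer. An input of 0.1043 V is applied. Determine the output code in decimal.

code 4333

LSB = 3.6 V / 8192 = 439.45 µV.
(0.1043 − (−1.8)) / 0.000439453 = 4333.340 LSBs.
Round → code 4333.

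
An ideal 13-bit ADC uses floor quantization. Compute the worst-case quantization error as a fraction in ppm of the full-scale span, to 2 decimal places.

122.07 ppm

Truncating → worst-case error = 1 LSB = V_FS/2^13, so 1e+06/8192 = 122.07 ppm of full scale.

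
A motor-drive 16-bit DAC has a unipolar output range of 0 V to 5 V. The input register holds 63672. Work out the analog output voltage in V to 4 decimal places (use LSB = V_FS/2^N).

LSB = 5 V / 2^16 = 76.29 µV.
V_out = 0 + 63672 × 7.62939e-05 V = 4.85779 V.

4.8578 V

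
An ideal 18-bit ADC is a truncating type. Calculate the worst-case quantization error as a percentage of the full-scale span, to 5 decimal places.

0.00038 %

Truncating → worst-case error = 1 LSB = V_FS/2^18, so 100/262144 = 0.00038147 % of full scale.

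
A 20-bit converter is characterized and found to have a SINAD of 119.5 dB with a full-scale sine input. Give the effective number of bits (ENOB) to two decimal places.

19.56 bits

ENOB = (SINAD − 1.76) / 6.02 = (119.5 − 1.76)/6.02 = 19.558.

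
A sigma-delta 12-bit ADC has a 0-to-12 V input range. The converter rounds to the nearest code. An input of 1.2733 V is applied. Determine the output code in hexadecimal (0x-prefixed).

code 0x1B3 (decimal 435)

Full-scale span = 12 V; LSB = 12/2^12 = 2.930 mV.
(1.2733 − 0) / 0.00292969 = 434.620 LSBs.
round(434.620) = 435.
In hexadecimal (0x-prefixed): 0x1B3.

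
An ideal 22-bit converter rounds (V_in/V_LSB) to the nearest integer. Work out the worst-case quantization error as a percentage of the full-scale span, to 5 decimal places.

Rounding → worst-case error = ½ LSB = V_FS/2^23, so 100/8388608 = 1.19209e-05 % of full scale.

0.00001 %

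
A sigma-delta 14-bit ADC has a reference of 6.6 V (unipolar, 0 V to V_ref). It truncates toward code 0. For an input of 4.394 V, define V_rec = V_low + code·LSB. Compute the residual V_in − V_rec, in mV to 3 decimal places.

0.311 mV

One LSB is 6.6 V / 16384 = 402.83 µV.
(4.394 − 0)/0.000402832 = 10907.7721; ⌊·⌋ gives code 10907.
V_rec = 0 + 10907·0.000402832 = 4.393689 V.
Difference: 0.000311035 V → 0.311 mV.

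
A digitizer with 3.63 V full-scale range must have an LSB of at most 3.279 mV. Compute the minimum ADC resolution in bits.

Number of steps required ≥ 3.63 V / 3.279 mV = 1107.04.
Need 2^N ≥ 1107.04; 2^10 = 1024, 2^11 = 2048.
Minimum N = 11.

11 bits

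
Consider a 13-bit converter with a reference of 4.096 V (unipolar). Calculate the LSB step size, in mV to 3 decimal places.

Full-scale span = 4.096 V.
LSB = 4.096 / 2^13 = 4.096 / 8192 = 0.0005 V = 0.500 mV.

0.500 mV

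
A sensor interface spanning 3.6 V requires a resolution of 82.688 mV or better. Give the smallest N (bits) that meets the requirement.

Number of steps required ≥ 3.6 V / 82.688 mV = 43.54.
Need 2^N ≥ 43.54; 2^5 = 32, 2^6 = 64.
Minimum N = 6.

6 bits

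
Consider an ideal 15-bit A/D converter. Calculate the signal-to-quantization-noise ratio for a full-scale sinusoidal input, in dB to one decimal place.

92.1 dB

SNR ≈ 6.02·N + 1.76 dB = 6.02·15 + 1.76 = 92.06 dB.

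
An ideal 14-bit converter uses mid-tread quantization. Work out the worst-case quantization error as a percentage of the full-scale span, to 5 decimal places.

0.00305 %

Rounding → worst-case error = ½ LSB = V_FS/2^15, so 100/32768 = 0.00305176 % of full scale.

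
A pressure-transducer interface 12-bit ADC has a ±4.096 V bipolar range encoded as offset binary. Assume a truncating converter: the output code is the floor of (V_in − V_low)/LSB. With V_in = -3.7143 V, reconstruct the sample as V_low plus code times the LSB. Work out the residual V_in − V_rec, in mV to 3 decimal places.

Step size: 8.192 V ÷ 2^12 = 2.000 mV.
(V_in − V_low)/LSB = (-3.7143 − (−4.096))/0.002 = 190.8500 → code 190 (floor).
V_rec = (−4.096) + 190·0.002 = -3.716 V.
Error = -3.7143 − (−3.716) = 0.0017 V = 1.700 mV.

1.700 mV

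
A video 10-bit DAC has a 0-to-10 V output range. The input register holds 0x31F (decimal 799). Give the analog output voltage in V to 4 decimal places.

7.8027 V

LSB = 10 V / 2^10 = 9.766 mV.
Code 0x31F = 799 decimal.
V_out = 0 + 799 × 0.00976562 V = 7.80273 V.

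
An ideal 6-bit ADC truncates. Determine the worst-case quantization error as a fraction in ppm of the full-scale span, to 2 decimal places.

15625.00 ppm

Truncating → worst-case error = 1 LSB = V_FS/2^6, so 1e+06/64 = 15625 ppm of full scale.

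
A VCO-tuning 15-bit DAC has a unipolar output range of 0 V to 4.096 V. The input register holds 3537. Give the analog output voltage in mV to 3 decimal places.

LSB = 4.096 V / 2^15 = 125.00 µV.
V_out = 0 + 3537 × 0.000125 V = 0.442125 V.
= 442.125 mV.

442.125 mV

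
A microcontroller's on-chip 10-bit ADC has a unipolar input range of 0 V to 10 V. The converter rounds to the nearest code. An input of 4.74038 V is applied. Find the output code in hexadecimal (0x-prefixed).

code 0x1E5 (decimal 485)

Full-scale span = 10 V; LSB = 10/2^10 = 9.766 mV.
(V_in − V_low)/LSB = (4.74038 − 0) / 0.00976562 = 485.415.
So the output code is 485.
In hexadecimal (0x-prefixed): 0x1E5.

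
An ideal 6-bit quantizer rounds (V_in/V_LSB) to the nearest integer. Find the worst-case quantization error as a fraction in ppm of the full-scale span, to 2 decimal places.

7812.50 ppm

Rounding → worst-case error = ½ LSB = V_FS/2^7, so 1e+06/128 = 7812.5 ppm of full scale.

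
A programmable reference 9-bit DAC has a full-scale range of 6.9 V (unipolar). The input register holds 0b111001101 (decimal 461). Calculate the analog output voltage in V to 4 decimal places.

LSB = 6.9 V / 2^9 = 13.477 mV.
Code 0b111001101 = 461 decimal.
V_out = 0 + 461 × 0.0134766 V = 6.2127 V.

6.2127 V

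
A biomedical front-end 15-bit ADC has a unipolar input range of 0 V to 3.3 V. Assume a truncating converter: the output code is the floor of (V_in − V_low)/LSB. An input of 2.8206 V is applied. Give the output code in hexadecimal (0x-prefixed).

LSB = 3.3 V / 32768 = 100.71 µV.
Input sits at 28007.703 steps above V_low.
⌊·⌋(28007.703) = 28007.
In hexadecimal (0x-prefixed): 0x6D67.

code 0x6D67 (decimal 28007)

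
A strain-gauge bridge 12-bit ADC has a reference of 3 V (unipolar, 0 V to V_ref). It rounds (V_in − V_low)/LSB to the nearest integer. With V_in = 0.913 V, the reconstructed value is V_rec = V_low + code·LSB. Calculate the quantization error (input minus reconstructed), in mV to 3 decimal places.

One LSB is 3 V / 4096 = 0.732 mV.
(0.913 − 0)/0.000732422 = 1246.5493; round gives code 1247.
Code 1247 maps back to 0 + 1247×0.000732422 V = 0.91333008 V.
Error = 0.913 − 0.91333008 = -0.000330078 V = -0.330 mV.

-0.330 mV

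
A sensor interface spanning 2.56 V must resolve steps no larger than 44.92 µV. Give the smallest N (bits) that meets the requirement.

16 bits

Number of steps required ≥ 2.56 V / 44.92 µV = 56990.20.
Need 2^N ≥ 56990.20; 2^15 = 32768, 2^16 = 65536.
Minimum N = 16.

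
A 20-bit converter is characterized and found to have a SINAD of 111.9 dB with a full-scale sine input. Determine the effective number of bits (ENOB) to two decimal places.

18.30 bits

ENOB = (SINAD − 1.76) / 6.02 = (111.9 − 1.76)/6.02 = 18.296.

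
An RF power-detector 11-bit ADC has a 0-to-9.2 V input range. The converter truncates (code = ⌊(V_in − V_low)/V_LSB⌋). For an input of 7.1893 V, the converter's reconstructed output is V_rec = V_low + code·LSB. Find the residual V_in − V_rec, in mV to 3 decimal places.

1.800 mV

One LSB is 9.2 V / 2048 = 4.492 mV.
(7.1893 − 0)/0.00449219 = 1600.4007; ⌊·⌋ gives code 1600.
Code 1600 maps back to 0 + 1600×0.00449219 V = 7.1875 V.
Error = 7.1893 − 7.1875 = 0.0018 V = 1.800 mV.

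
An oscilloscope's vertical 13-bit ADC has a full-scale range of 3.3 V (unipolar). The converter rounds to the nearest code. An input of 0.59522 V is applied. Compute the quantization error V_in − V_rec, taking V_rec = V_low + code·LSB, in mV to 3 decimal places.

-0.166 mV

LSB = 3.3/2^13 = 402.83 µV.
Scaled input = 1477.5886 LSBs, so code = 1478.
Reconstructed: 0.59538574 V.
Error = 0.59522 − 0.59538574 = -0.000165742 V = -0.166 mV.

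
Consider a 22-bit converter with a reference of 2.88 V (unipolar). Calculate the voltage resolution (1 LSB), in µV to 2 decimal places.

0.69 µV

Full-scale span = 2.88 V.
LSB = 2.88 / 2^22 = 2.88 / 4194304 = 6.86646e-07 V = 0.69 µV.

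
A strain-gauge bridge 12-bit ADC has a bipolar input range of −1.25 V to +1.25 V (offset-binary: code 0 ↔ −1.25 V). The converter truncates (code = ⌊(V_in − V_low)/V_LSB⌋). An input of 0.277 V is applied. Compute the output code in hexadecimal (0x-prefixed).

code 0x9C5 (decimal 2501)

LSB = 2.5 V / 4096 = 0.610 mV.
(0.277 − (−1.25)) / 0.000610352 = 2501.837 LSBs.
⌊·⌋(2501.837) = 2501.
In hexadecimal (0x-prefixed): 0x9C5.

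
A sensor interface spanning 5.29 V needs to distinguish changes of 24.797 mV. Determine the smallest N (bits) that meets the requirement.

Number of steps required ≥ 5.29 V / 24.797 mV = 213.33.
Need 2^N ≥ 213.33; 2^7 = 128, 2^8 = 256.
Minimum N = 8.

8 bits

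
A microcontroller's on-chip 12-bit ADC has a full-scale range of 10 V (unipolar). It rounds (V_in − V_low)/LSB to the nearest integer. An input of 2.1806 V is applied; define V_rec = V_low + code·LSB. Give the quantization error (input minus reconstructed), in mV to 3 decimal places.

Step size: 10 V ÷ 2^12 = 2.441 mV.
Scaled input = 893.1738 LSBs, so code = 893.
V_rec = 0 + 893·0.00244141 = 2.1801758 V.
Error = 2.1806 − 2.1801758 = 0.000424219 V = 0.424 mV.

0.424 mV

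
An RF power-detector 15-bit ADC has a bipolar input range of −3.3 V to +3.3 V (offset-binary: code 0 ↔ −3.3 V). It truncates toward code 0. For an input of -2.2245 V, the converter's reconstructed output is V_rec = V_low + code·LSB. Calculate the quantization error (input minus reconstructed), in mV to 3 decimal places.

LSB = 6.6/2^15 = 201.42 µV.
(V_in − V_low)/LSB = (-2.2245 − (−3.3))/0.000201416 = 5339.6945 → code 5339 (floor).
Code 5339 maps back to (−3.3) + 5339×0.000201416 V = -2.2246399 V.
Error = -2.2245 − (−2.2246399) = 0.000139893 V = 0.140 mV.

0.140 mV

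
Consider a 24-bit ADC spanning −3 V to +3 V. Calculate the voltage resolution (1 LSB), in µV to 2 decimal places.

Full-scale span = 6 V.
LSB = 6 / 2^24 = 6 / 16777216 = 3.57628e-07 V = 0.36 µV.

0.36 µV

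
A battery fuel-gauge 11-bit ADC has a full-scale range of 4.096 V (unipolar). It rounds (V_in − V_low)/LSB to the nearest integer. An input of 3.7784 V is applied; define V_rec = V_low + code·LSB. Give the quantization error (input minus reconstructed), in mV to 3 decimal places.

One LSB is 4.096 V / 2048 = 2.000 mV.
(V_in − V_low)/LSB = (3.7784 − 0)/0.002 = 1889.2000 → code 1889 (round).
Code 1889 maps back to 0 + 1889×0.002 V = 3.778 V.
V_in − V_rec = 0.0004 V = 0.400 mV.

0.400 mV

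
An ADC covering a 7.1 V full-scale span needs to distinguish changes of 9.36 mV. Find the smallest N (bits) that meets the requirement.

10 bits

Number of steps required ≥ 7.1 V / 9.36 mV = 758.55.
Need 2^N ≥ 758.55; 2^9 = 512, 2^10 = 1024.
Minimum N = 10.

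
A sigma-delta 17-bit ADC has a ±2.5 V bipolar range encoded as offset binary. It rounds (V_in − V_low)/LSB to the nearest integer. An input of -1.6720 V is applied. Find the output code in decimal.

code 21706

With 131072 levels over 5 V, one step is 38.15 µV.
(V_in − V_low)/LSB = (-1.6720 − (−2.5)) / 3.8147e-05 = 21705.523.
Round → code 21706.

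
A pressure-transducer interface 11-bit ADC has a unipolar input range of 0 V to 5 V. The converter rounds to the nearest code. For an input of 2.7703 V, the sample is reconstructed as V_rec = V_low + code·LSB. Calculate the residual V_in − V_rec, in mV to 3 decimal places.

One LSB is 5 V / 2048 = 2.441 mV.
(V_in − V_low)/LSB = (2.7703 − 0)/0.00244141 = 1134.7149 → code 1135 (round).
Code 1135 maps back to 0 + 1135×0.00244141 V = 2.7709961 V.
Difference: -0.000696094 V → -0.696 mV.

-0.696 mV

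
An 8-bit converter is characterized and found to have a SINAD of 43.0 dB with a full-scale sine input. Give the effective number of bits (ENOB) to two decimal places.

ENOB = (SINAD − 1.76) / 6.02 = (43.0 − 1.76)/6.02 = 6.850.

6.85 bits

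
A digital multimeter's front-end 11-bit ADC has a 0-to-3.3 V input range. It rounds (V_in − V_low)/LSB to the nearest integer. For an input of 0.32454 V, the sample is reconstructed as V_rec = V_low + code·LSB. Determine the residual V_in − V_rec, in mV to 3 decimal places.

0.663 mV

LSB = 3.3/2^11 = 1.611 mV.
(V_in − V_low)/LSB = (0.32454 − 0)/0.00161133 = 201.4115 → code 201 (round).
Reconstructed: 0.32387695 V.
Error = 0.32454 − 0.32387695 = 0.000663047 V = 0.663 mV.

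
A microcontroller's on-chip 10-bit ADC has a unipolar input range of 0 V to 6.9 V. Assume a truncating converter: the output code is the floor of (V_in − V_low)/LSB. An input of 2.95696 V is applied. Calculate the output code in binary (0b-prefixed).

With 1024 levels over 6.9 V, one step is 6.738 mV.
Input sits at 438.830 steps above V_low.
⌊·⌋(438.830) = 438.
In binary (0b-prefixed): 0b110110110.

code 0b110110110 (decimal 438)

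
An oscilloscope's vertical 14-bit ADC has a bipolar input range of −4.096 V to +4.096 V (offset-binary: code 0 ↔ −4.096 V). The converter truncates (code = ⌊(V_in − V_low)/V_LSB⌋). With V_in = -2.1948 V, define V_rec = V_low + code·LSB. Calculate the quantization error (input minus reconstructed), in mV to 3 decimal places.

Step size: 8.192 V ÷ 2^14 = 0.500 mV.
(-2.1948 − (−4.096))/0.0005 = 3802.4000; ⌊·⌋ gives code 3802.
V_rec = (−4.096) + 3802·0.0005 = -2.195 V.
V_in − V_rec = 0.0002 V = 0.200 mV.

0.200 mV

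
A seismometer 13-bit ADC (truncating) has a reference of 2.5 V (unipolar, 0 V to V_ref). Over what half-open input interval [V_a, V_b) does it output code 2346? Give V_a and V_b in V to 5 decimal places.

[0.71594 V, 0.71625 V)

LSB = 2.5/2^13 = 305.18 µV.
V_a = V_low + 2346·LSB = 0.715942 V; V_b = V_low + 2347·LSB = 0.716248 V.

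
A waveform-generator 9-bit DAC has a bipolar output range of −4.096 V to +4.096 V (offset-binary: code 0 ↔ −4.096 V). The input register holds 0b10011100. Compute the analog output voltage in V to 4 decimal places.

-1.6000 V

LSB = 8.192 V / 2^9 = 16.000 mV.
Code 0b10011100 = 156 decimal.
V_out = (−4.096) + 156 × 0.016 V = -1.6 V.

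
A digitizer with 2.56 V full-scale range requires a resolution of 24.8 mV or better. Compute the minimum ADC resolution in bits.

Number of steps required ≥ 2.56 V / 24.8 mV = 103.23.
Need 2^N ≥ 103.23; 2^6 = 64, 2^7 = 128.
Minimum N = 7.

7 bits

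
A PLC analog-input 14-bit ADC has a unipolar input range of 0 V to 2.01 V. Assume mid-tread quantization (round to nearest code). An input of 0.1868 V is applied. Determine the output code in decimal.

code 1523

LSB = 2.01 V / 16384 = 122.68 µV.
Input sits at 1522.652 steps above V_low.
Round → code 1523.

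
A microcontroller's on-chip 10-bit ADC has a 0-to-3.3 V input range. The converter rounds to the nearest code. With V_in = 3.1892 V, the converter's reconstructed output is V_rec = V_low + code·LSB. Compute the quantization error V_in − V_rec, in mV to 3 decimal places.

LSB = 3.3/2^10 = 3.223 mV.
(V_in − V_low)/LSB = (3.1892 − 0)/0.00322266 = 989.6184 → code 990 (round).
Reconstructed: 3.1904297 V.
V_in − V_rec = -0.00122969 V = -1.230 mV.

-1.230 mV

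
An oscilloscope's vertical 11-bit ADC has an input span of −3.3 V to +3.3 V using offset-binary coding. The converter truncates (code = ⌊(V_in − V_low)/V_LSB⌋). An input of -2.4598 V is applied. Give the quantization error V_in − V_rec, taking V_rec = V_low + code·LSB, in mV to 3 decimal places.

LSB = 6.6/2^11 = 3.223 mV.
(-2.4598 − (−3.3))/0.00322266 = 260.7166; ⌊·⌋ gives code 260.
Reconstructed: -2.4621094 V.
V_in − V_rec = 0.00230937 V = 2.309 mV.

2.309 mV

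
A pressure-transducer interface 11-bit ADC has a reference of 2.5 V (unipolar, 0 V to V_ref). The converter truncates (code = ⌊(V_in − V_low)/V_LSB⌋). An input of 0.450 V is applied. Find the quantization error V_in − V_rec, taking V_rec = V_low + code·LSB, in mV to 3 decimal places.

One LSB is 2.5 V / 2048 = 1.221 mV.
(V_in − V_low)/LSB = (0.450 − 0)/0.0012207 = 368.6400 → code 368 (floor).
V_rec = 0 + 368·0.0012207 = 0.44921875 V.
Difference: 0.00078125 V → 0.781 mV.

0.781 mV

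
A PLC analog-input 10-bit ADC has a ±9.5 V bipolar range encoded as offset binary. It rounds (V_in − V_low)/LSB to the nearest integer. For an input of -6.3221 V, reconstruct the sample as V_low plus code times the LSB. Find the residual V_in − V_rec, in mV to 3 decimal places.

5.048 mV

LSB = 19/2^10 = 18.555 mV.
Scaled input = 171.2721 LSBs, so code = 171.
V_rec = (−9.5) + 171·0.0185547 = -6.3271484 V.
Difference: 0.00504844 V → 5.048 mV.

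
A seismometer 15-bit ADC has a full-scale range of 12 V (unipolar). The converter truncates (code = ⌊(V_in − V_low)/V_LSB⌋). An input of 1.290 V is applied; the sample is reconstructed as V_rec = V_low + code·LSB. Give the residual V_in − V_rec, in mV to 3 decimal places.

LSB = 12/2^15 = 366.21 µV.
Scaled input = 3522.5600 LSBs, so code = 3522.
V_rec = 0 + 3522·0.000366211 = 1.2897949 V.
Difference: 0.000205078 V → 0.205 mV.

0.205 mV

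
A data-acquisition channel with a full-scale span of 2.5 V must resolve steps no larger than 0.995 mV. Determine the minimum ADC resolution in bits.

12 bits

Number of steps required ≥ 2.5 V / 0.995 mV = 2512.56.
Need 2^N ≥ 2512.56; 2^11 = 2048, 2^12 = 4096.
Minimum N = 12.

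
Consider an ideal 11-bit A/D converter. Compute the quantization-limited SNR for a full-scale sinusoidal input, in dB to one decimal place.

68.0 dB

SNR ≈ 6.02·N + 1.76 dB = 6.02·11 + 1.76 = 67.98 dB.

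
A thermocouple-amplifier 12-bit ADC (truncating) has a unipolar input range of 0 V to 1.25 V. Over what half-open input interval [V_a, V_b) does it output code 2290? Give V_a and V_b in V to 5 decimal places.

LSB = 1.25/2^12 = 305.18 µV.
V_a = V_low + 2290·LSB = 0.698853 V; V_b = V_low + 2291·LSB = 0.699158 V.

[0.69885 V, 0.69916 V)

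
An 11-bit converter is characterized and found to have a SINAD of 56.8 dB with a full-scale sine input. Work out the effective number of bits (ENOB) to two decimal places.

9.14 bits

ENOB = (SINAD − 1.76) / 6.02 = (56.8 − 1.76)/6.02 = 9.143.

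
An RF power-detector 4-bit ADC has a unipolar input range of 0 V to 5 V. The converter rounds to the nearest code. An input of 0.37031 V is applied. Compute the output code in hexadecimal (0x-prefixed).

With 16 levels over 5 V, one step is 312.500 mV.
Input sits at 1.185 steps above V_low.
So the output code is 1.
In hexadecimal (0x-prefixed): 0x1.

code 0x1 (decimal 1)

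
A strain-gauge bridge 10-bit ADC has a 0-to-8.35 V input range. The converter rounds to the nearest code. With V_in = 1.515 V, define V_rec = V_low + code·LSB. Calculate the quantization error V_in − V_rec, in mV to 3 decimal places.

-1.699 mV

One LSB is 8.35 V / 1024 = 8.154 mV.
Scaled input = 185.7916 LSBs, so code = 186.
Reconstructed: 1.5166992 V.
Difference: -0.00169922 V → -1.699 mV.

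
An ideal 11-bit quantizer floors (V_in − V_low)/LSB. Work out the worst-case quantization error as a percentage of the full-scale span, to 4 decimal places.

0.0488 %

Truncating → worst-case error = 1 LSB = V_FS/2^11, so 100/2048 = 0.0488281 % of full scale.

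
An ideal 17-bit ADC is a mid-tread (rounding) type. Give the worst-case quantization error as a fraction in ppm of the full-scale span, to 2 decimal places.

3.81 ppm

Rounding → worst-case error = ½ LSB = V_FS/2^18, so 1e+06/262144 = 3.8147 ppm of full scale.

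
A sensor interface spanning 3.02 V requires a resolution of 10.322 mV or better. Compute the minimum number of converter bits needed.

9 bits

Number of steps required ≥ 3.02 V / 10.322 mV = 292.58.
Need 2^N ≥ 292.58; 2^8 = 256, 2^9 = 512.
Minimum N = 9.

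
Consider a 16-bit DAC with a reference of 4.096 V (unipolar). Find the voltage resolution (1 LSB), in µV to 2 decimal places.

62.50 µV

Full-scale span = 4.096 V.
LSB = 4.096 / 2^16 = 4.096 / 65536 = 6.25e-05 V = 62.50 µV.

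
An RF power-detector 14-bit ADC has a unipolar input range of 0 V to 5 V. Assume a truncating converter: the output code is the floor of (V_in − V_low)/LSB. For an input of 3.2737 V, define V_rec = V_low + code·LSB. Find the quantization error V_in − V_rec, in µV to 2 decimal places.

79.39 µV

LSB = 5/2^14 = 305.18 µV.
(3.2737 − 0)/0.000305176 = 10727.2602; ⌊·⌋ gives code 10727.
Reconstructed: 3.2736206 V.
Difference: 7.93945e-05 V → 79.39 µV.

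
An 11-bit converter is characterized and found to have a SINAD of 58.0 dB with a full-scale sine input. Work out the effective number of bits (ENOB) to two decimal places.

ENOB = (SINAD − 1.76) / 6.02 = (58.0 − 1.76)/6.02 = 9.342.

9.34 bits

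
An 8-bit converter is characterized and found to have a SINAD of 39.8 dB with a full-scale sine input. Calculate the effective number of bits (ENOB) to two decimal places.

6.32 bits

ENOB = (SINAD − 1.76) / 6.02 = (39.8 − 1.76)/6.02 = 6.319.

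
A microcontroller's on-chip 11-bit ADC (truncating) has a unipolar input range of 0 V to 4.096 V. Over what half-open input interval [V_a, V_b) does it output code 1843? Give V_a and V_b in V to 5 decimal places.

LSB = 4.096/2^11 = 2.000 mV.
V_a = V_low + 1843·LSB = 3.686 V; V_b = V_low + 1844·LSB = 3.688 V.

[3.68600 V, 3.68800 V)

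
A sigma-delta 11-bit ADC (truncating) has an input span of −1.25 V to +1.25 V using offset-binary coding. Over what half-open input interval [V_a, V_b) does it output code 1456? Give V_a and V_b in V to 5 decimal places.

[0.52734 V, 0.52856 V)

LSB = 2.5/2^11 = 1.221 mV.
V_a = V_low + 1456·LSB = 0.527344 V; V_b = V_low + 1457·LSB = 0.528564 V.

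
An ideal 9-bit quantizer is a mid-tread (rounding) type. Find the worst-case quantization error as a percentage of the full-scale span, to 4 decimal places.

Rounding → worst-case error = ½ LSB = V_FS/2^10, so 100/1024 = 0.0976562 % of full scale.

0.0977 %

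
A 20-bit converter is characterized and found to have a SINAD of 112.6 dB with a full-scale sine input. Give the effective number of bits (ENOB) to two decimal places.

ENOB = (SINAD − 1.76) / 6.02 = (112.6 − 1.76)/6.02 = 18.412.

18.41 bits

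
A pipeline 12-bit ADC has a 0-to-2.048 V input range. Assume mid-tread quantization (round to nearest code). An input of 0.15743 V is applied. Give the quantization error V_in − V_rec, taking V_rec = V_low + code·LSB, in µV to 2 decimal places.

-70.00 µV

Step size: 2.048 V ÷ 2^12 = 0.500 mV.
(V_in − V_low)/LSB = (0.15743 − 0)/0.0005 = 314.8600 → code 315 (round).
Reconstructed: 0.1575 V.
Difference: -7e-05 V → -70.00 µV.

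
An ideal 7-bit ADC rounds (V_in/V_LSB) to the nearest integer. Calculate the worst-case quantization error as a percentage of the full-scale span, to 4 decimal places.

Rounding → worst-case error = ½ LSB = V_FS/2^8, so 100/256 = 0.390625 % of full scale.

0.3906 %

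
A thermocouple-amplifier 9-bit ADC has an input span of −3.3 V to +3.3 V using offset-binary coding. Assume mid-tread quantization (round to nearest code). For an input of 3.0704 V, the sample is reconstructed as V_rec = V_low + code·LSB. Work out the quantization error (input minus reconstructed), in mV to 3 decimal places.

Step size: 6.6 V ÷ 2^9 = 12.891 mV.
(3.0704 − (−3.3))/0.0128906 = 494.1886; round gives code 494.
V_rec = (−3.3) + 494·0.0128906 = 3.0679687 V.
Difference: 0.00243125 V → 2.431 mV.

2.431 mV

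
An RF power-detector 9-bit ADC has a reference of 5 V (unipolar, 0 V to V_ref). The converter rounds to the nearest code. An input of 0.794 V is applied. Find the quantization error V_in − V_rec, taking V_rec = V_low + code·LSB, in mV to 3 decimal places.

2.984 mV

One LSB is 5 V / 512 = 9.766 mV.
Scaled input = 81.3056 LSBs, so code = 81.
V_rec = 0 + 81·0.00976562 = 0.79101562 V.
V_in − V_rec = 0.00298438 V = 2.984 mV.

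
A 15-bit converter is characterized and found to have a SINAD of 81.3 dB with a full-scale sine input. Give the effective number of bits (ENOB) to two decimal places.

13.21 bits

ENOB = (SINAD − 1.76) / 6.02 = (81.3 − 1.76)/6.02 = 13.213.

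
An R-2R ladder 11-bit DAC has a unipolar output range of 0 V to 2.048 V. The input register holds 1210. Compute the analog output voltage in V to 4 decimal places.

LSB = 2.048 V / 2^11 = 1.000 mV.
V_out = 0 + 1210 × 0.001 V = 1.21 V.

1.2100 V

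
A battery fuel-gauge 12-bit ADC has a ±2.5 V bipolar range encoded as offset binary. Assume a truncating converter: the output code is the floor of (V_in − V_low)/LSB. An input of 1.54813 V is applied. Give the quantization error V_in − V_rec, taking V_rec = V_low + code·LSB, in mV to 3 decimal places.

Step size: 5 V ÷ 2^12 = 1.221 mV.
Scaled input = 3316.2281 LSBs, so code = 3316.
Code 3316 maps back to (−2.5) + 3316×0.0012207 V = 1.5478516 V.
Difference: 0.000278437 V → 0.278 mV.

0.278 mV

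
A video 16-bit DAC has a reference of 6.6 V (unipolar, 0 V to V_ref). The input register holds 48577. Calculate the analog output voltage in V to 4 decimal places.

LSB = 6.6 V / 2^16 = 100.71 µV.
V_out = 0 + 48577 × 0.000100708 V = 4.89209 V.

4.8921 V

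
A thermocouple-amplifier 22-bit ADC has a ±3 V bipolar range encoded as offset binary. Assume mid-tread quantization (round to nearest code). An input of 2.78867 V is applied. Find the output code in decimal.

Full-scale span = 6 V; LSB = 6/2^22 = 1.43 µV.
(2.78867 − (−3)) / 1.43051e-06 = 4046573.623 LSBs.
Round → code 4046574.

code 4046574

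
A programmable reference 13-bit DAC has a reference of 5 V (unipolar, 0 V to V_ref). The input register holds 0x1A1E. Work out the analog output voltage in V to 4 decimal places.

4.0808 V

LSB = 5 V / 2^13 = 0.610 mV.
Code 0x1A1E = 6686 decimal.
V_out = 0 + 6686 × 0.000610352 V = 4.08081 V.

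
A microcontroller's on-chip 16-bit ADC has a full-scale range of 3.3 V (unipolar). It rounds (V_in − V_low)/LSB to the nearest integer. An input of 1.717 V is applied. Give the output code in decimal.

With 65536 levels over 3.3 V, one step is 50.35 µV.
(V_in − V_low)/LSB = (1.717 − 0) / 5.0354e-05 = 34098.579.
Round → code 34099.

code 34099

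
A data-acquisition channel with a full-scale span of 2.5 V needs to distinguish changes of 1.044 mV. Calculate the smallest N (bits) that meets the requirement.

Number of steps required ≥ 2.5 V / 1.044 mV = 2394.64.
Need 2^N ≥ 2394.64; 2^11 = 2048, 2^12 = 4096.
Minimum N = 12.

12 bits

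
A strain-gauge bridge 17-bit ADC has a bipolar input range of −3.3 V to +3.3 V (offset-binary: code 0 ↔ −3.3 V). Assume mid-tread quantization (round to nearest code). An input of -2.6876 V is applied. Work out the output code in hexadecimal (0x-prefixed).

code 0x2F82 (decimal 12162)

LSB = 6.6 V / 131072 = 50.35 µV.
(V_in − V_low)/LSB = (-2.6876 − (−3.3)) / 5.0354e-05 = 12161.893.
So the output code is 12162.
In hexadecimal (0x-prefixed): 0x2F82.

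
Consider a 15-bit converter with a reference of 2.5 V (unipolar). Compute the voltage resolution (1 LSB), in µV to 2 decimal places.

76.29 µV

Full-scale span = 2.5 V.
LSB = 2.5 / 2^15 = 2.5 / 32768 = 7.62939e-05 V = 76.29 µV.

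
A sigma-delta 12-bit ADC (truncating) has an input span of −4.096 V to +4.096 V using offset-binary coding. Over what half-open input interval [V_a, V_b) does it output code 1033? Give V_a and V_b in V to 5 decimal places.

[-2.03000 V, -2.02800 V)

LSB = 8.192/2^12 = 2.000 mV.
V_a = V_low + 1033·LSB = -2.03 V; V_b = V_low + 1034·LSB = -2.028 V.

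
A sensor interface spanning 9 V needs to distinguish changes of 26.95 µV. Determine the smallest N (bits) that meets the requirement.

Number of steps required ≥ 9 V / 26.95 µV = 333951.76.
Need 2^N ≥ 333951.76; 2^18 = 262144, 2^19 = 524288.
Minimum N = 19.

19 bits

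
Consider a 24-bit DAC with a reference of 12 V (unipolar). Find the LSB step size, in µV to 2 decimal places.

Full-scale span = 12 V.
LSB = 12 / 2^24 = 12 / 16777216 = 7.15256e-07 V = 0.72 µV.

0.72 µV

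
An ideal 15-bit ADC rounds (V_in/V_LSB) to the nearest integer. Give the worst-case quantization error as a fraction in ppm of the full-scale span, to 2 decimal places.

15.26 ppm

Rounding → worst-case error = ½ LSB = V_FS/2^16, so 1e+06/65536 = 15.2588 ppm of full scale.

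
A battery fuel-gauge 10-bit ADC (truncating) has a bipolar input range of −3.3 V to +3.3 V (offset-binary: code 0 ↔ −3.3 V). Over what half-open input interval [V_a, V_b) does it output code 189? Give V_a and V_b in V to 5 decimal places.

LSB = 6.6/2^10 = 6.445 mV.
V_a = V_low + 189·LSB = -2.08184 V; V_b = V_low + 190·LSB = -2.07539 V.

[-2.08184 V, -2.07539 V)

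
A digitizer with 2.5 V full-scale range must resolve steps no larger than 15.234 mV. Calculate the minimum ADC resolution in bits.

Number of steps required ≥ 2.5 V / 15.234 mV = 164.11.
Need 2^N ≥ 164.11; 2^7 = 128, 2^8 = 256.
Minimum N = 8.

8 bits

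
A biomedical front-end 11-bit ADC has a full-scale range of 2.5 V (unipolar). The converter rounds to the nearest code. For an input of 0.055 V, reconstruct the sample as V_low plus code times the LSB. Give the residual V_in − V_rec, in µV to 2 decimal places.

Step size: 2.5 V ÷ 2^11 = 1.221 mV.
(V_in − V_low)/LSB = (0.055 − 0)/0.0012207 = 45.0560 → code 45 (round).
Code 45 maps back to 0 + 45×0.0012207 V = 0.054931641 V.
Error = 0.055 − 0.054931641 = 6.83594e-05 V = 68.36 µV.

68.36 µV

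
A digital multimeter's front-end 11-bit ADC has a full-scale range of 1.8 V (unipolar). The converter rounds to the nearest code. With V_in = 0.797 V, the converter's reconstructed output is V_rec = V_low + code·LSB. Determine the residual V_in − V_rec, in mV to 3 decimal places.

-0.168 mV

LSB = 1.8/2^11 = 0.879 mV.
(0.797 − 0)/0.000878906 = 906.8089; round gives code 907.
V_rec = 0 + 907·0.000878906 = 0.79716797 V.
Error = 0.797 − 0.79716797 = -0.000167969 V = -0.168 mV.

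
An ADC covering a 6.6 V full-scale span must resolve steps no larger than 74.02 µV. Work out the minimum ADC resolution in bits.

Number of steps required ≥ 6.6 V / 74.02 µV = 89165.09.
Need 2^N ≥ 89165.09; 2^16 = 65536, 2^17 = 131072.
Minimum N = 17.

17 bits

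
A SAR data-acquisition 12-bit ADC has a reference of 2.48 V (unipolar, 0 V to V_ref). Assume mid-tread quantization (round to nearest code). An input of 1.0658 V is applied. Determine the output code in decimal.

code 1760

LSB = 2.48 V / 4096 = 0.605 mV.
(V_in − V_low)/LSB = (1.0658 − 0) / 0.000605469 = 1760.289.
So the output code is 1760.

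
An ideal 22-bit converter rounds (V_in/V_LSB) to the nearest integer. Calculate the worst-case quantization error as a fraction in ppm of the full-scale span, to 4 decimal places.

0.1192 ppm

Rounding → worst-case error = ½ LSB = V_FS/2^23, so 1e+06/8388608 = 0.119209 ppm of full scale.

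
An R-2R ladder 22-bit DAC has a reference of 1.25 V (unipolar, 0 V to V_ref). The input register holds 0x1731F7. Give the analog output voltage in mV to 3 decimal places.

453.031 mV

LSB = 1.25 V / 2^22 = 0.30 µV.
Code 0x1731F7 = 1520119 decimal.
V_out = 0 + 1520119 × 2.98023e-07 V = 0.453031 V.
= 453.031 mV.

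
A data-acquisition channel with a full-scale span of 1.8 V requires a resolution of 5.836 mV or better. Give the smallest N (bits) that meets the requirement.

Number of steps required ≥ 1.8 V / 5.836 mV = 308.43.
Need 2^N ≥ 308.43; 2^8 = 256, 2^9 = 512.
Minimum N = 9.

9 bits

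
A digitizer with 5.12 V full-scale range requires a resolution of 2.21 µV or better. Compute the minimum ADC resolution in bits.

22 bits

Number of steps required ≥ 5.12 V / 2.21 µV = 2316742.08.
Need 2^N ≥ 2316742.08; 2^21 = 2097152, 2^22 = 4194304.
Minimum N = 22.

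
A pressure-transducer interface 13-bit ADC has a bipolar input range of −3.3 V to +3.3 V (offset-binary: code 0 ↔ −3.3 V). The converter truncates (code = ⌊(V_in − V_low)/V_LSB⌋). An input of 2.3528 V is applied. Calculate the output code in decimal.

With 8192 levels over 6.6 V, one step is 0.806 mV.
(V_in − V_low)/LSB = (2.3528 − (−3.3)) / 0.000805664 = 7016.324.
Floor → code 7016.

code 7016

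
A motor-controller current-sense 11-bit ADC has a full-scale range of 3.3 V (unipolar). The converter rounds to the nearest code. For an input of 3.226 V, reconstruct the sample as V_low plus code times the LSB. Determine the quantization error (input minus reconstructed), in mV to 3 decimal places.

One LSB is 3.3 V / 2048 = 1.611 mV.
(3.226 − 0)/0.00161133 = 2002.0752; round gives code 2002.
Code 2002 maps back to 0 + 2002×0.00161133 V = 3.2258789 V.
Error = 3.226 − 3.2258789 = 0.000121094 V = 0.121 mV.

0.121 mV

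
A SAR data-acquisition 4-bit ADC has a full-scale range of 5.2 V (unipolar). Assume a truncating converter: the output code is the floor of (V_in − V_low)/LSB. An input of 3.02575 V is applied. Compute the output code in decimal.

Full-scale span = 5.2 V; LSB = 5.2/2^4 = 325.000 mV.
(3.02575 − 0) / 0.325 = 9.310 LSBs.
So the output code is 9.

code 9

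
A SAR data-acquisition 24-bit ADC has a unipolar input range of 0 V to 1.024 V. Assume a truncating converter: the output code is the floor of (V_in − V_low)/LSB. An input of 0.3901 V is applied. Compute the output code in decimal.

code 6391398

Full-scale span = 1.024 V; LSB = 1.024/2^24 = 0.06 µV.
(0.3901 − 0) / 6.10352e-08 = 6391398.400 LSBs.
Floor → code 6391398.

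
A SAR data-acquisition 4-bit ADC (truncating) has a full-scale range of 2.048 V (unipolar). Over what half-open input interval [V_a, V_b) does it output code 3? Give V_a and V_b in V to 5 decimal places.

LSB = 2.048/2^4 = 128.000 mV.
V_a = V_low + 3·LSB = 0.384 V; V_b = V_low + 4·LSB = 0.512 V.

[0.38400 V, 0.51200 V)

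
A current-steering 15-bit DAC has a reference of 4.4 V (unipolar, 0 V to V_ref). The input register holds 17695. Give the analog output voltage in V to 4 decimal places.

2.3760 V

LSB = 4.4 V / 2^15 = 134.28 µV.
V_out = 0 + 17695 × 0.000134277 V = 2.37604 V.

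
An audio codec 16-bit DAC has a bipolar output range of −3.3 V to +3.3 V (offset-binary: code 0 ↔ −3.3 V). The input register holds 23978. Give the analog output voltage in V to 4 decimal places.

-0.8852 V

LSB = 6.6 V / 2^16 = 100.71 µV.
V_out = (−3.3) + 23978 × 0.000100708 V = -0.885223 V.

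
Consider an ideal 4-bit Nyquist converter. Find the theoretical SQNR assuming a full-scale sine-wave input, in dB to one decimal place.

SNR ≈ 6.02·N + 1.76 dB = 6.02·4 + 1.76 = 25.84 dB.

25.8 dB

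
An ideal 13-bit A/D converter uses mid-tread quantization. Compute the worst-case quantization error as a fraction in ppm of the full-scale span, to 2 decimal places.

61.04 ppm

Rounding → worst-case error = ½ LSB = V_FS/2^14, so 1e+06/16384 = 61.0352 ppm of full scale.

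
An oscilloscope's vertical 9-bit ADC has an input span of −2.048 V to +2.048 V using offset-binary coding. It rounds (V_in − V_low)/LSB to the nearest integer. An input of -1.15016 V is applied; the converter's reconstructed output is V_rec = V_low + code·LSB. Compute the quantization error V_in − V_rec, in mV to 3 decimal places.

1.840 mV

One LSB is 4.096 V / 512 = 8.000 mV.
(-1.15016 − (−2.048))/0.008 = 112.2300; round gives code 112.
Code 112 maps back to (−2.048) + 112×0.008 V = -1.152 V.
Error = -1.15016 − (−1.152) = 0.00184 V = 1.840 mV.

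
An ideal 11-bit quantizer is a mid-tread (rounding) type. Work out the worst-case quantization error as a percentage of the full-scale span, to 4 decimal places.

0.0244 %

Rounding → worst-case error = ½ LSB = V_FS/2^12, so 100/4096 = 0.0244141 % of full scale.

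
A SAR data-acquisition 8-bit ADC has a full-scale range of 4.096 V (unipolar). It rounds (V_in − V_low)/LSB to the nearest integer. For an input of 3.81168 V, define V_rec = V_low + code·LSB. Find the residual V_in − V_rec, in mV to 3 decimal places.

3.680 mV

One LSB is 4.096 V / 256 = 16.000 mV.
Scaled input = 238.2300 LSBs, so code = 238.
Reconstructed: 3.808 V.
V_in − V_rec = 0.00368 V = 3.680 mV.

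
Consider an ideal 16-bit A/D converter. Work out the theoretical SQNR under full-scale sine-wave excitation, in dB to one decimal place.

SNR ≈ 6.02·N + 1.76 dB = 6.02·16 + 1.76 = 98.08 dB.

98.1 dB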